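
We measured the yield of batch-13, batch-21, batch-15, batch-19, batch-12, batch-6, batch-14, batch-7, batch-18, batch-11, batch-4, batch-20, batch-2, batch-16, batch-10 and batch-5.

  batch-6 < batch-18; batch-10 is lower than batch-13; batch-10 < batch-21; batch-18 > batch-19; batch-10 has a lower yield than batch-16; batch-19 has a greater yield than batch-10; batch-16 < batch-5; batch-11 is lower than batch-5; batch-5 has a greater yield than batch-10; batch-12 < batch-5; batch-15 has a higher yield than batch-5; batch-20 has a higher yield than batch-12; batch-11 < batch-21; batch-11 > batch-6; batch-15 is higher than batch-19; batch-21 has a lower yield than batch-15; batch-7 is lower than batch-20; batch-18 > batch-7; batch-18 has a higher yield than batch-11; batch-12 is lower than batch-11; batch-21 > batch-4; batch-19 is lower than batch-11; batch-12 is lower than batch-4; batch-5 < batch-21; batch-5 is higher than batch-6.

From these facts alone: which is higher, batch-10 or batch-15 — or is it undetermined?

The relevant relations are batch-10 < batch-19; batch-19 < batch-11; batch-11 < batch-21; batch-21 < batch-15.
Chaining these gives batch-10 < batch-19 < batch-11 < batch-21 < batch-15.
So batch-15 is higher.

batch-15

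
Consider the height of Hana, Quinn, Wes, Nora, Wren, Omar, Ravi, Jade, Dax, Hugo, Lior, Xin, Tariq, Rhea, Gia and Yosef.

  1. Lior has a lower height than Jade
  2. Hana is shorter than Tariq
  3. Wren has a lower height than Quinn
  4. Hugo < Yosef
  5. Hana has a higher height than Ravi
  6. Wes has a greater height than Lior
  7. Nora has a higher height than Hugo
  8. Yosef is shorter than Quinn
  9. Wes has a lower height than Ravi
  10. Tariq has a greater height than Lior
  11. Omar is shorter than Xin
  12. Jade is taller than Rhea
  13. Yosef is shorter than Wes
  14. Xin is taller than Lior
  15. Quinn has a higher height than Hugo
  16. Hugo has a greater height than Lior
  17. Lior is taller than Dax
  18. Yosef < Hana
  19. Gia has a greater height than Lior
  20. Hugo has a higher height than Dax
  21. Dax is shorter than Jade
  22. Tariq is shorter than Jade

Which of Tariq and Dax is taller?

Tariq

Chaining the given relations: Dax < Lior < Hugo < Yosef < Wes < Ravi < Hana < Tariq.
So Dax < Tariq; Tariq is the taller of the two.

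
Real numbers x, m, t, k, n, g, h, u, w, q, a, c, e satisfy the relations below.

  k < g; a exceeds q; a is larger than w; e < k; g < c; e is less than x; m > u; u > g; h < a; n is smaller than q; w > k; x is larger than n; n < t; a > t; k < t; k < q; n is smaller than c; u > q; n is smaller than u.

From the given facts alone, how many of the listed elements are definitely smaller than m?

6

Directly below m: u.
One step further: n, g, q (4 so far).
One step further: k (5 so far).
One step further: e (6 so far).
Nothing else is reachable below m; 6 in all.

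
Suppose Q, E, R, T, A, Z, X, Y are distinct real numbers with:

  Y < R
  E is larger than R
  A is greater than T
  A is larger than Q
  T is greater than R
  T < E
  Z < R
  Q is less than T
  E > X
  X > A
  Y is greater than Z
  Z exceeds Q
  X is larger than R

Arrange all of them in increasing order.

Q < Z < Y < R < T < A < X < E

The consecutive links are each given: Q < Z; Z < Y; Y < R; R < T; T < A; A < X; X < E.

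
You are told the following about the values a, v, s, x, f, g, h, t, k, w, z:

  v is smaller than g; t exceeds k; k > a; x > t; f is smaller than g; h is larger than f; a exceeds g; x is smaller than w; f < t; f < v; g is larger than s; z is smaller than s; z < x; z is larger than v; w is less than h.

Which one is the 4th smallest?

s

Chaining the given pairs: f < v < z < s < g < a < k < t < x < w < h.
The 4th smallest is s.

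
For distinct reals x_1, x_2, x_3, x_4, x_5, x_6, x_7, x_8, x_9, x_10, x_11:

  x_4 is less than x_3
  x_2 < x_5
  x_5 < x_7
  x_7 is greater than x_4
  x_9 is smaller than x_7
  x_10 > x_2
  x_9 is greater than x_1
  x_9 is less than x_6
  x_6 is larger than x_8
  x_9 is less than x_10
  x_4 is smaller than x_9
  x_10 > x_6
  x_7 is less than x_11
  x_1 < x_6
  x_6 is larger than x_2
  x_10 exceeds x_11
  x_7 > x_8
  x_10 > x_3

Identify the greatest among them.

Chaining downward from x_10: directly below it, x_2, x_3, x_9, x_6, x_11; then x_8, x_4, x_1, x_7; then x_5.
That covers every other element, and nothing is given above x_10, so x_10 is the greatest.

x_10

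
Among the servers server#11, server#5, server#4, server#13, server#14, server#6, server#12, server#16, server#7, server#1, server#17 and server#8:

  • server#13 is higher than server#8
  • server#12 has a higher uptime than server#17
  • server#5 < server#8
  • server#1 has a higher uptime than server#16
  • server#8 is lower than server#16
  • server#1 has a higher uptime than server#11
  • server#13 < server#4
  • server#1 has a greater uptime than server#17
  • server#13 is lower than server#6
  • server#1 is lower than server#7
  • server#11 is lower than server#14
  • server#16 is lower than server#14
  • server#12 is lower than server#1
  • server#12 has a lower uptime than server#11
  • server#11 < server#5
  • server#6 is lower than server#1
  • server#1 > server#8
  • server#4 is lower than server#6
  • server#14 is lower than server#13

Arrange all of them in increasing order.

server#17 < server#12 < server#11 < server#5 < server#8 < server#16 < server#14 < server#13 < server#4 < server#6 < server#1 < server#7

Each adjacent pair is fixed by a given relation: server#17 < server#12; server#12 < server#11; server#11 < server#5; server#5 < server#8; server#8 < server#16; server#16 < server#14; server#14 < server#13; server#13 < server#4; server#4 < server#6; server#6 < server#1; server#1 < server#7. Chaining them end to end gives the full order.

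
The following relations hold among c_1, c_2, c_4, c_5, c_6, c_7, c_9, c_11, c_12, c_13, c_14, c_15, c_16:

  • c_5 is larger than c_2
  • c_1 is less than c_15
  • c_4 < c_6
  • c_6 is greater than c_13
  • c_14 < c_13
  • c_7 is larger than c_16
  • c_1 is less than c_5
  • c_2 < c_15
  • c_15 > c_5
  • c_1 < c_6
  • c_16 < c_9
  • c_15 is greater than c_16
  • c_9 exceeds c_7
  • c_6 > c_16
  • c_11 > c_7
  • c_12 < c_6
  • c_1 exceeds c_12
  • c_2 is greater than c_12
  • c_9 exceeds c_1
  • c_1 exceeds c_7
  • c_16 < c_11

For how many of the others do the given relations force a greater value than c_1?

4

The elements the relations force above c_1 are c_9, c_6, c_5, c_15 — no chain reaches any other.
That is 4.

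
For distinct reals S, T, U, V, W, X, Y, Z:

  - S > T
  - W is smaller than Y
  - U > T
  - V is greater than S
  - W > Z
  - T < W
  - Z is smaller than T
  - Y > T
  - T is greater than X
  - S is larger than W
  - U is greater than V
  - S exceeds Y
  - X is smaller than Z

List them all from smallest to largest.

Each adjacent pair is fixed by a given relation: X < Z; Z < T; T < W; W < Y; Y < S; S < V; V < U. Chaining them end to end gives the full order.

X < Z < T < W < Y < S < V < U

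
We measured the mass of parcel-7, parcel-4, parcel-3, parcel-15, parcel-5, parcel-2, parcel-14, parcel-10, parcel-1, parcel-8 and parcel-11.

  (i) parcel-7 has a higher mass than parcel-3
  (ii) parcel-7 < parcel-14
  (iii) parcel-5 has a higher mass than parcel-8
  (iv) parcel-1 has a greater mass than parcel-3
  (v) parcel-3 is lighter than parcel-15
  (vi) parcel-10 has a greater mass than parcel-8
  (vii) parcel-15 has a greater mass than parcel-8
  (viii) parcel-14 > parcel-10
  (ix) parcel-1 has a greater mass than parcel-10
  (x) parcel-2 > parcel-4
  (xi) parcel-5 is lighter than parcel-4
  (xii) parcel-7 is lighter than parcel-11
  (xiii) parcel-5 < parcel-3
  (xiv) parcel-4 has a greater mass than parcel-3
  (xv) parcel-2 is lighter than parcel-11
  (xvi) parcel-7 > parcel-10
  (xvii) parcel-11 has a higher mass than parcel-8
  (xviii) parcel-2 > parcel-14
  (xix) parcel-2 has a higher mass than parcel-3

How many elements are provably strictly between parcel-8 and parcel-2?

6

Chaining upward from parcel-8 reaches: parcel-5, parcel-3, parcel-10, parcel-7, parcel-14, parcel-4, parcel-15, parcel-1, parcel-11.
Chaining downward from parcel-2 reaches: parcel-5, parcel-3, parcel-10, parcel-7, parcel-14, parcel-4.
Strictly between parcel-8 and parcel-2 are those in both lists: parcel-5, parcel-3, parcel-10, parcel-7, parcel-14, parcel-4 — 6 elements.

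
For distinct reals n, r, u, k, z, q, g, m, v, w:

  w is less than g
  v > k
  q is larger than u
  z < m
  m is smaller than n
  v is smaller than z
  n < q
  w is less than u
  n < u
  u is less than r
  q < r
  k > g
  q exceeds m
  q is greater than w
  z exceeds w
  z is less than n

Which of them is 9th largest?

g

Chaining the given pairs: w < g < k < v < z < m < n < u < q < r.
The 9th largest is g.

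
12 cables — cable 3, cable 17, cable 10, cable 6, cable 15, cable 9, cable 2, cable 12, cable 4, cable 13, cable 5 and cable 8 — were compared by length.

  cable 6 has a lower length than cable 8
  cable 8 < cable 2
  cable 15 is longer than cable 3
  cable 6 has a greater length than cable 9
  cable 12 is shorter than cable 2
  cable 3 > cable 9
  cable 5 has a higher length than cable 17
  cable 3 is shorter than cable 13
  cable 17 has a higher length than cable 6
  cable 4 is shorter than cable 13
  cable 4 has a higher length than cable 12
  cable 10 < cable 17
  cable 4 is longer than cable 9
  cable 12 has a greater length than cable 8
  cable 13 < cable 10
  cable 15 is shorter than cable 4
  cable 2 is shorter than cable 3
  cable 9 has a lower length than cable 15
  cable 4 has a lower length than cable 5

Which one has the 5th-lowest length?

Chaining the given pairs: cable 9 < cable 6 < cable 8 < cable 12 < cable 2 < cable 3 < cable 15 < cable 4 < cable 13 < cable 10 < cable 17 < cable 5.
The 5th smallest is cable 2.

cable 2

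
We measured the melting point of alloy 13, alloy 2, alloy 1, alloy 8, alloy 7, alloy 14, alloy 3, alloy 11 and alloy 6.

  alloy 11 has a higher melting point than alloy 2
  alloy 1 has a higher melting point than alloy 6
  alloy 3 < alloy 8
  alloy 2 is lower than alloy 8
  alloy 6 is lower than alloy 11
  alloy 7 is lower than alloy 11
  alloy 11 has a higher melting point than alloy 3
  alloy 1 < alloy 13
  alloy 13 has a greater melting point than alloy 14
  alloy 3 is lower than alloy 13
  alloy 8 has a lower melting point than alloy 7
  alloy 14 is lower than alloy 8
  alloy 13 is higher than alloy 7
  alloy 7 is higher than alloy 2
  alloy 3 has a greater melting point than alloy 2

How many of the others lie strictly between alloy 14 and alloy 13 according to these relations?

Chaining upward from alloy 14 reaches: alloy 8, alloy 7, alloy 11.
Chaining downward from alloy 13 reaches: alloy 2, alloy 6, alloy 3, alloy 1, alloy 8, alloy 7.
Strictly between alloy 14 and alloy 13 are those in both lists: alloy 8, alloy 7 — 2 elements.

2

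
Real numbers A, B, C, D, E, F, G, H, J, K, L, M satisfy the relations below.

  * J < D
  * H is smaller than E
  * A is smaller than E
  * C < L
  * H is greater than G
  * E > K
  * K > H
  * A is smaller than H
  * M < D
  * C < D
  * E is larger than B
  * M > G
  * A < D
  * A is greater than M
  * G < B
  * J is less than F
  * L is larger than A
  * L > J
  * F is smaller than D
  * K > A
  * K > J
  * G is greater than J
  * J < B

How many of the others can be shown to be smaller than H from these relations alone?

4

The elements the relations force below H are J, G, M, A — no chain reaches any other.
That is 4.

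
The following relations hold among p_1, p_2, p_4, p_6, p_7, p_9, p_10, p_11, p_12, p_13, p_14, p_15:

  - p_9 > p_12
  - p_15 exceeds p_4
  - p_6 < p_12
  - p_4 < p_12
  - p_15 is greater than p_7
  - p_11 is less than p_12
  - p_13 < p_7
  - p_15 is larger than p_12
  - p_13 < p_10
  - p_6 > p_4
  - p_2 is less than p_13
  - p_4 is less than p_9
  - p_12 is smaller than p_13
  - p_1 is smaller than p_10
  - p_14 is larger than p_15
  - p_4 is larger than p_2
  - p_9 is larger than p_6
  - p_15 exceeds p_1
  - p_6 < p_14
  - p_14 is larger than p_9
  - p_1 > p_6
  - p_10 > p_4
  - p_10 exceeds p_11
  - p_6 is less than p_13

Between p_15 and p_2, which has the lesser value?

Link the given pairs in sequence: p_2 < p_4; p_4 < p_6; p_6 < p_12; p_12 < p_13; p_13 < p_7; p_7 < p_15.
Chaining these gives p_2 < p_4 < p_6 < p_12 < p_13 < p_7 < p_15.
So p_2 < p_15; p_2 is the smaller of the two.

p_2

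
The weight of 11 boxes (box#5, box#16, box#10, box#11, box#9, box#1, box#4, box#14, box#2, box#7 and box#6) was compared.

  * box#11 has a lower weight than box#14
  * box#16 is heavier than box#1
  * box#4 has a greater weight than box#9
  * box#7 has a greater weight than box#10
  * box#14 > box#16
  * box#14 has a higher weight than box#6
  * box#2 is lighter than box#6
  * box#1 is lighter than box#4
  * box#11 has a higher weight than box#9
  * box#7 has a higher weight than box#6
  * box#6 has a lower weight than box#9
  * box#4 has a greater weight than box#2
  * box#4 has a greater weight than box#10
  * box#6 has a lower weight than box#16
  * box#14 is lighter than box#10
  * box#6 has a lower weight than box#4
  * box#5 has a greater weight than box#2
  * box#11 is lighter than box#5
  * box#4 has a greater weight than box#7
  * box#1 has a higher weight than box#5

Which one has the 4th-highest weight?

box#14

Piecing the relations together gives one ordering: box#2 < box#6 < box#9 < box#11 < box#5 < box#1 < box#16 < box#14 < box#10 < box#7 < box#4.
Counting 4 from the largest end gives box#14.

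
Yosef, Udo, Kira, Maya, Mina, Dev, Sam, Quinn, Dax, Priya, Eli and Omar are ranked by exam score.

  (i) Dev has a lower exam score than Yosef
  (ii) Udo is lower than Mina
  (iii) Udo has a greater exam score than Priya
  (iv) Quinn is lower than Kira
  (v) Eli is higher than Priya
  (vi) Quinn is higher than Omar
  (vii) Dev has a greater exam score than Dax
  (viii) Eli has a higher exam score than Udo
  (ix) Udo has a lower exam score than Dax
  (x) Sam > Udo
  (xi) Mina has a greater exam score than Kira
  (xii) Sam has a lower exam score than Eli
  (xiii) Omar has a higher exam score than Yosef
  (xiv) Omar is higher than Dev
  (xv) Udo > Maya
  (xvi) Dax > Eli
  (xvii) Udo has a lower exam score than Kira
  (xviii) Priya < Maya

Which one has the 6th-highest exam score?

Dev

Chaining the given pairs: Priya < Maya < Udo < Sam < Eli < Dax < Dev < Yosef < Omar < Quinn < Kira < Mina.
Counting 6 from the largest end gives Dev.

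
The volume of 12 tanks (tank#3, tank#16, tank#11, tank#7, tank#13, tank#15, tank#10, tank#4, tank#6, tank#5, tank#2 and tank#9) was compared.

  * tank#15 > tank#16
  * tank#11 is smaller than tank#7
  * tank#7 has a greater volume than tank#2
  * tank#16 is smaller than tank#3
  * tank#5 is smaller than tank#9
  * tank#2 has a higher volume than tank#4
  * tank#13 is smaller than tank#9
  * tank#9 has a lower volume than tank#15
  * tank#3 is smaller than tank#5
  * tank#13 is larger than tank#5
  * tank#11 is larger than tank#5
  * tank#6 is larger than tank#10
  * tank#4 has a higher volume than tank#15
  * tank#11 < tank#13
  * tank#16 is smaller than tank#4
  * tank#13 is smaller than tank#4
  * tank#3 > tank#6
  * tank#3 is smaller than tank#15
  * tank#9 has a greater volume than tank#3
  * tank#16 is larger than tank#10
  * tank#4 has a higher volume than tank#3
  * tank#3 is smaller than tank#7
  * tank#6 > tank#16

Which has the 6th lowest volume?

Piecing the relations together gives one ordering: tank#10 < tank#16 < tank#6 < tank#3 < tank#5 < tank#11 < tank#13 < tank#9 < tank#15 < tank#4 < tank#2 < tank#7.
The 6th smallest is tank#11.

tank#11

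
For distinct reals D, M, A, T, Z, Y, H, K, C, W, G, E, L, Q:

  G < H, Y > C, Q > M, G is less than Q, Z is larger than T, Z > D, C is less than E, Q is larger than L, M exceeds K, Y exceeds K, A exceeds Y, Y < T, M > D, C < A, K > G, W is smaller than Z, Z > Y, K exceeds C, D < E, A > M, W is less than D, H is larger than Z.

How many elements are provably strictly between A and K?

2

The relations place K below A. An element lies strictly between them when it is forced above K and also forced below A.
Above K: {Y, M, T, Q, Z, H}. Below A: {G, C, W, Y, D, M}.
Intersection: {Y, M} — 2.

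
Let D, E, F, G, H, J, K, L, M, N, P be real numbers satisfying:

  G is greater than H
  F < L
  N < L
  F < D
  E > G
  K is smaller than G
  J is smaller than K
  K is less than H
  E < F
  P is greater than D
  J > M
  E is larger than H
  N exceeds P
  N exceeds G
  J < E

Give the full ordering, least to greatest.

M < J < K < H < G < E < F < D < P < N < L

The consecutive links are each given: M < J; J < K; K < H; H < G; G < E; E < F; F < D; D < P; P < N; N < L.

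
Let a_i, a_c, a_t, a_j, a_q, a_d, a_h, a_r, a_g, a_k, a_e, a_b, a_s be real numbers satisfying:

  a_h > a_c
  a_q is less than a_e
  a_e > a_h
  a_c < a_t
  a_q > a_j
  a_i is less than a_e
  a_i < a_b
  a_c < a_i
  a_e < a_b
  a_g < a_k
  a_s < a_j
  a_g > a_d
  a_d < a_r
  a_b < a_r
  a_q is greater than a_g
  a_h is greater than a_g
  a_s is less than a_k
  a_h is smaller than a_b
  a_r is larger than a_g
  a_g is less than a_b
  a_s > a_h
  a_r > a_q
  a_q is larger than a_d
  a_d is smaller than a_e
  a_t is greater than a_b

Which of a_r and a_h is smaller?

a_h

The relevant relations are a_h < a_s; a_s < a_j; a_j < a_q; a_q < a_e; a_e < a_b; a_b < a_r.
Chaining these gives a_h < a_s < a_j < a_q < a_e < a_b < a_r.
So a_h < a_r; a_h is the smaller of the two.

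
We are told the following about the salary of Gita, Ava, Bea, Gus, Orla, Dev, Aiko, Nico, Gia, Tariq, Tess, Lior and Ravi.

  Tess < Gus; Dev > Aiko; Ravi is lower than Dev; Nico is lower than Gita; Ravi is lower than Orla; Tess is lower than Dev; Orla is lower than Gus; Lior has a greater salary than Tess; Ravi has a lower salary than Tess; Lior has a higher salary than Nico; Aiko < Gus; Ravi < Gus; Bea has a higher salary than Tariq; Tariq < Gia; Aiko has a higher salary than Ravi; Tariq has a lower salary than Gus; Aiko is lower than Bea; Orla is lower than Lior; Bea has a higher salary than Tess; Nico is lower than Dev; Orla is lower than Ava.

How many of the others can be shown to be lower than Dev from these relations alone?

4

From Dev the given relations immediately reach Ravi, Aiko, Tess, Nico.
No other element is forced below Dev by the given relations, so the count is 4.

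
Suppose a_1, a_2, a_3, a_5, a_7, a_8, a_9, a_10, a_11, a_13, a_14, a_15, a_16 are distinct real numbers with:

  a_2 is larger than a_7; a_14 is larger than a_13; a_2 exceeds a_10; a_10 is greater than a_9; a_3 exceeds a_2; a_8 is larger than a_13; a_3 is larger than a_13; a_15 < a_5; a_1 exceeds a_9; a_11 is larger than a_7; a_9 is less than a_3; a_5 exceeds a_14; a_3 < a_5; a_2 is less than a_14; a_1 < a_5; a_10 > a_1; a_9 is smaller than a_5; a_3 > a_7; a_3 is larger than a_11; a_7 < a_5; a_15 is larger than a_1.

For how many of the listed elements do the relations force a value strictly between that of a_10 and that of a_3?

1

Chaining upward from a_10 reaches: a_2, a_14, a_5.
Chaining downward from a_3 reaches: a_9, a_1, a_7, a_13, a_2, a_11.
Strictly between a_10 and a_3 are those in both lists: a_2 — 1 element.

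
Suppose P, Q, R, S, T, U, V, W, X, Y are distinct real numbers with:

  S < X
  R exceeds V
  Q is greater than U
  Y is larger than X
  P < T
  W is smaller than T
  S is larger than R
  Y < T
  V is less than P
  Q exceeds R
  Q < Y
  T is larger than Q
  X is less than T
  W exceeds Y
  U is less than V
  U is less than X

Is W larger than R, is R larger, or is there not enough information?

R < S and S < X give R < X.
Then X < Y extends the chain to Y.
Then Y < W extends the chain to W.
So W is larger.

W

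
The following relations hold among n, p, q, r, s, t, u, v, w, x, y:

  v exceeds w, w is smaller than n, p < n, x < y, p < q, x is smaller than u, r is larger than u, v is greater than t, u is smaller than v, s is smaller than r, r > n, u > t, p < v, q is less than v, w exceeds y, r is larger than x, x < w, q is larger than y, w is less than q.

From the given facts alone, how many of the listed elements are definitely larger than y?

Directly above y: w, q.
One step further: n, v (4 so far).
One step further: r (5 so far).
No other element is forced above y by the given relations, so the count is 5.

5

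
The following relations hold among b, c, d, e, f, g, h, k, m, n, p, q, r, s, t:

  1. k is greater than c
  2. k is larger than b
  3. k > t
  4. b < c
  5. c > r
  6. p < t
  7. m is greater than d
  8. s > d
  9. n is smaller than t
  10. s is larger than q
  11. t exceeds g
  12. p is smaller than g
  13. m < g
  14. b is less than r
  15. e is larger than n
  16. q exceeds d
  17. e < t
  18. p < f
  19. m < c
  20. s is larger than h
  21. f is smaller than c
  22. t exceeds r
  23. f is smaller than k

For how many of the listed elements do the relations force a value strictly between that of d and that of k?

4

The relations place d below k. An element lies strictly between them when it is forced above d and also forced below k.
Above d: {m, q, s, g, c, t}. Below k: {p, m, b, r, g, n, f, e, c, t}.
Intersection: {m, g, c, t} — 4.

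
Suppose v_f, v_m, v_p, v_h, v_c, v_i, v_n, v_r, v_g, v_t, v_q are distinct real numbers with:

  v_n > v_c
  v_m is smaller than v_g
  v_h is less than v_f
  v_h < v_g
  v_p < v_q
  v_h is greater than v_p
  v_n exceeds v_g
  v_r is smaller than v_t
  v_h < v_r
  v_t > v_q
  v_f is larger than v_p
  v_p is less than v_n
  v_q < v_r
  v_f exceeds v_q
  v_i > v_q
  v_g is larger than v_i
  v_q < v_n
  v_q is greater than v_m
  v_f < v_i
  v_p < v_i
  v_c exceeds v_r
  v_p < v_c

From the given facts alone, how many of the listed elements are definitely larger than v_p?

9

Directly above v_p: v_q, v_h, v_f, v_i, v_c, v_n.
One step further: v_r, v_g, v_t (9 so far).
No other element is forced above v_p by the given relations, so the count is 9.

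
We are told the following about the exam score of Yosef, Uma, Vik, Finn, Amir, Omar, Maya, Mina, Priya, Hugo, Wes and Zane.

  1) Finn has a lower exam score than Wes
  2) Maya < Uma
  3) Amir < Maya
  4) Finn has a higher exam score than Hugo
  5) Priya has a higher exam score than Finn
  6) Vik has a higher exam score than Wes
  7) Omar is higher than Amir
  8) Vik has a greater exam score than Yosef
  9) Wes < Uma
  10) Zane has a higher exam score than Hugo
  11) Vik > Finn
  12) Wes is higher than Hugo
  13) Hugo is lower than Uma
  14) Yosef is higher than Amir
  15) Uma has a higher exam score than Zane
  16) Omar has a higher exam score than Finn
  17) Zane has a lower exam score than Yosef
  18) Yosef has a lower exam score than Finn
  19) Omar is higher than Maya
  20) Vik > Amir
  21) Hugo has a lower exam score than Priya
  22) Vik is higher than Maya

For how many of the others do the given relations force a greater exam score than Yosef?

Directly above Yosef: Finn, Vik.
One step further: Wes, Omar, Priya (5 so far).
One step further: Uma (6 so far).
Nothing else is reachable above Yosef; 6 in all.

6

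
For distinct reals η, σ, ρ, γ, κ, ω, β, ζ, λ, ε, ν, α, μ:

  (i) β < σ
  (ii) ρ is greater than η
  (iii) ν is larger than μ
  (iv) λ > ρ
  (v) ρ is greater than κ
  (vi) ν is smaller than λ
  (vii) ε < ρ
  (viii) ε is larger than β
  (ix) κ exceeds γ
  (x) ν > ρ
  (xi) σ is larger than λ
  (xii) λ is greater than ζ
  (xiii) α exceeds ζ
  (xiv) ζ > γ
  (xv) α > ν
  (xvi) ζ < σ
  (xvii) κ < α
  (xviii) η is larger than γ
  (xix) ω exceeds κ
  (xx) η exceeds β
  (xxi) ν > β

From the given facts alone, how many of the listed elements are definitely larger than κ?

The elements the relations force above κ are ω, ρ, ν, λ, σ, α — no chain reaches any other.
That is 6.

6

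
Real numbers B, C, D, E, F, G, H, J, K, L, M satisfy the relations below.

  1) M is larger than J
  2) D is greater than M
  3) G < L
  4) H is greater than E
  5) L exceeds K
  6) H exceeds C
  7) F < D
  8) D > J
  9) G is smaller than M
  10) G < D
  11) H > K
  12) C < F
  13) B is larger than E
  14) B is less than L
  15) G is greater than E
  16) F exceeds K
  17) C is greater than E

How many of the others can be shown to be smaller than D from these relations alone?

From D the given relations immediately reach J, G, F, M.
From those, E, C, K — 7 in total.
No other element is forced below D by the given relations, so the count is 7.

7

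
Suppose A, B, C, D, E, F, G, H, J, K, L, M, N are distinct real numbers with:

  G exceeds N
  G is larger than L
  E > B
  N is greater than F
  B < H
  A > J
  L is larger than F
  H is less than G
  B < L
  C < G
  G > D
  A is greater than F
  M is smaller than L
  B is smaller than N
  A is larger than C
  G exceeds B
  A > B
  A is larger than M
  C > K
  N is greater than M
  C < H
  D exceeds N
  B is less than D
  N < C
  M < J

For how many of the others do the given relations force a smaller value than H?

From H the given relations immediately reach B, C.
From those, K, N — 4 in total.
From those, M, F — 6 in total.
No other element is forced below H by the given relations, so the count is 6.

6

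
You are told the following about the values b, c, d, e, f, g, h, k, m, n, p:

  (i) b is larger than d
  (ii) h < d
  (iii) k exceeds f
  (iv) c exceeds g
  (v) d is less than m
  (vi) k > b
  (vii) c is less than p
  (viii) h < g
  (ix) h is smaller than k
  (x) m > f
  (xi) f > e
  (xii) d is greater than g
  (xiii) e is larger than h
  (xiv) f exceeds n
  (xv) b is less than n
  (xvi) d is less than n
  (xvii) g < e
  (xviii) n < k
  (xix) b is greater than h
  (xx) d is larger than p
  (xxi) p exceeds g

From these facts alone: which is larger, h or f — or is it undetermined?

The relevant relations are h < g; g < c; c < p; p < d; d < b; b < n; n < f.
Chaining these gives h < g < c < p < d < b < n < f.
So f is larger.

f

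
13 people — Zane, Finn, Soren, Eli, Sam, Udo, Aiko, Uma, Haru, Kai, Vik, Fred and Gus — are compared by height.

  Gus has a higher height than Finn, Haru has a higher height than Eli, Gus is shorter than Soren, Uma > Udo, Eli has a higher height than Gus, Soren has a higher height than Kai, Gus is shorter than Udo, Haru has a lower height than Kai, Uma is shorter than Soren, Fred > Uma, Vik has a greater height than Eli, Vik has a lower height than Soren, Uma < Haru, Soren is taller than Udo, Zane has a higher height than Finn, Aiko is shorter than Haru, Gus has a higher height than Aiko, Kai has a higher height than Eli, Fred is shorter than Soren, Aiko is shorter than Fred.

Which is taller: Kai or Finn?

Kai

Finn < Gus and Gus < Udo give Finn < Udo.
With Udo < Uma: Finn < Gus < Udo < Uma.
With Uma < Haru: Finn < Gus < Udo < Uma < Haru.
With Haru < Kai: Finn < Gus < Udo < Uma < Haru < Kai.
So Finn < Kai; Kai is the taller of the two.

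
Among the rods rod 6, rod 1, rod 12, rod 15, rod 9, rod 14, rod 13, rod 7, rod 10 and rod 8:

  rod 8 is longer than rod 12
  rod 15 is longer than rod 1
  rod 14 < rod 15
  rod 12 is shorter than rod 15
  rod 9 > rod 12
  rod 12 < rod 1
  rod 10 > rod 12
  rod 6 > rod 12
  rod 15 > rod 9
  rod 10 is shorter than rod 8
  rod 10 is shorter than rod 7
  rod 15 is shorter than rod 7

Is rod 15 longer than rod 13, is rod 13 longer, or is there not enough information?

undetermined

Following every chain through rod 15: above rod 15 we get rod 7; below rod 15 we get rod 12, rod 9, rod 1, rod 14.
rod 13 is not reached, and no chain runs the other way from rod 13 to rod 15.
So the given relations leave the order of rod 15 and rod 13 undetermined.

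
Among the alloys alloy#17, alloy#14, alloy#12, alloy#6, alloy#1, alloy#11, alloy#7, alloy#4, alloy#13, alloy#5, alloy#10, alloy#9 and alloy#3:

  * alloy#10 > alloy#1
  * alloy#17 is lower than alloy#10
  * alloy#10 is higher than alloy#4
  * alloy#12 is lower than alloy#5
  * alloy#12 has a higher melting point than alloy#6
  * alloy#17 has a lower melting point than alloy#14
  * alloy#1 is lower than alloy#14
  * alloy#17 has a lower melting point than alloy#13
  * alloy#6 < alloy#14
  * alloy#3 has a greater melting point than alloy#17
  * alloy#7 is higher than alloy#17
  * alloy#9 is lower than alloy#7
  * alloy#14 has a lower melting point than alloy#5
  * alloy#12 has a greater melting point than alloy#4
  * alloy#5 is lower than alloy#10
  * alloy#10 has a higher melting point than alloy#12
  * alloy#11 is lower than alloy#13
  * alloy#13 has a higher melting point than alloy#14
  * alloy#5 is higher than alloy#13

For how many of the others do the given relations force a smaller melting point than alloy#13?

From alloy#13 the given relations immediately reach alloy#17, alloy#11, alloy#14.
From those, alloy#6, alloy#1 — 5 in total.
No other element is forced below alloy#13 by the given relations, so the count is 5.

5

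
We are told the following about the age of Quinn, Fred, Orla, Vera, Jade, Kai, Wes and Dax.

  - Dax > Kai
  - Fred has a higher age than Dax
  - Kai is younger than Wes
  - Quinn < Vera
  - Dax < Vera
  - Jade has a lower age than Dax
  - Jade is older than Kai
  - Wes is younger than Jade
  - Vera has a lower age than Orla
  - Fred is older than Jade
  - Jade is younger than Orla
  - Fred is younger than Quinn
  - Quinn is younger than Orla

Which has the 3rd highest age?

Chaining the given pairs: Kai < Wes < Jade < Dax < Fred < Quinn < Vera < Orla.
The 3rd largest is Quinn.

Quinn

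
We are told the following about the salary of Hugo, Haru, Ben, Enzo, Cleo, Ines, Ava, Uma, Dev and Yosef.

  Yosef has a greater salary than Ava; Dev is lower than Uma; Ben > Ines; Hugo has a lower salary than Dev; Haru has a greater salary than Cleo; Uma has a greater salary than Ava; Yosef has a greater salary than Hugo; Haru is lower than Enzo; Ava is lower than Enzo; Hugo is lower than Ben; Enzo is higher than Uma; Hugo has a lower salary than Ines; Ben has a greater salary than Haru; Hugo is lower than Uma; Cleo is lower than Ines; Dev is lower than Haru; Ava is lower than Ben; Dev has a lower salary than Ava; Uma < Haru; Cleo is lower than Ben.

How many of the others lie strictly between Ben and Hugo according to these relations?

The relations place Hugo below Ben. An element lies strictly between them when it is forced above Hugo and also forced below Ben.
Above Hugo: {Dev, Ava, Uma, Ines, Haru, Yosef, Enzo}. Below Ben: {Dev, Ava, Cleo, Uma, Ines, Haru}.
Intersection: {Dev, Ava, Uma, Ines, Haru} — 5.

5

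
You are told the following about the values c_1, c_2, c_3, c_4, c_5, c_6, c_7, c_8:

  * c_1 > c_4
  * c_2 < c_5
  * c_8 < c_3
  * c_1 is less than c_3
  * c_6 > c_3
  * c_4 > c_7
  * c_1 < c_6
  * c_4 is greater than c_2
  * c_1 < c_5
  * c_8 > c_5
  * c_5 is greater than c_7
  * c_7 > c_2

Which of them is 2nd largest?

c_3

Chaining the given pairs: c_2 < c_7 < c_4 < c_1 < c_5 < c_8 < c_3 < c_6.
The 2nd largest is c_3.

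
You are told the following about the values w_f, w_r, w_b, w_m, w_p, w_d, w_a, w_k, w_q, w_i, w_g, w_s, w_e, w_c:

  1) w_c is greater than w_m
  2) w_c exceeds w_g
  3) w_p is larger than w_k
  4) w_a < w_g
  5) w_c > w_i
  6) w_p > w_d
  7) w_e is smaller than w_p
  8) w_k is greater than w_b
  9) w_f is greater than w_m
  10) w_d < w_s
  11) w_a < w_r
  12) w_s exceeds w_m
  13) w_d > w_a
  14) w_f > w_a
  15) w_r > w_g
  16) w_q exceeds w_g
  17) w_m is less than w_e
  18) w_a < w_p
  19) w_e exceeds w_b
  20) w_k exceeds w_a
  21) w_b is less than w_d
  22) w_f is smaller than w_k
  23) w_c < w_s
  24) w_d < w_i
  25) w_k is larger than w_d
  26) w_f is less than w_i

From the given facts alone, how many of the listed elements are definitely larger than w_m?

From w_m the given relations immediately reach w_f, w_e, w_c, w_s.
From those, w_k, w_i, w_p — 7 in total.
Nothing else is reachable above w_m; 7 in all.

7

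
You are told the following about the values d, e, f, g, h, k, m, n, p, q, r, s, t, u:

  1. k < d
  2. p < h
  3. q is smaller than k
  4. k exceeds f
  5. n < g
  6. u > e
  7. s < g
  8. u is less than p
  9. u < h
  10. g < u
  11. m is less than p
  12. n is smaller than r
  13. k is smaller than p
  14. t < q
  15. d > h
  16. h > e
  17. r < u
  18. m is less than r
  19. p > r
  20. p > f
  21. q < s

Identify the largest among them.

f is not greatest since f < p; m is not greatest since m < r; t is not greatest since t < q; q is not greatest since q < s; s is not greatest since s < g; e is not greatest since e < u; k is not greatest since k < p; n is not greatest since n < r; g is not greatest since g < u; r is not greatest since r < p; u is not greatest since u < h; p is not greatest since p < h; h is not greatest since h < d.
Only d has nothing above it, so d is the largest.

d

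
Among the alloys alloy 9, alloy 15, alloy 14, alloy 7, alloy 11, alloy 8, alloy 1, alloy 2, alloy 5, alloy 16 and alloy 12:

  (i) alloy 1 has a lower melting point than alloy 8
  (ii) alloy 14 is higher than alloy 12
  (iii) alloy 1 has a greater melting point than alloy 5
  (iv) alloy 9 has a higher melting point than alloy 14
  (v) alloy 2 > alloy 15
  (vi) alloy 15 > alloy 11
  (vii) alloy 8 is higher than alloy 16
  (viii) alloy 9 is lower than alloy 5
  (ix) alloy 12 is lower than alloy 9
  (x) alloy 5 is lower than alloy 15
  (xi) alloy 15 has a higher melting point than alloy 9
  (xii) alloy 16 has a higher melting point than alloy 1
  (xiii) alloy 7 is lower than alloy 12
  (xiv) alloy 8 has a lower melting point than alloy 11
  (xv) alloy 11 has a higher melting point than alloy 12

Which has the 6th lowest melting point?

Piecing the relations together gives one ordering: alloy 7 < alloy 12 < alloy 14 < alloy 9 < alloy 5 < alloy 1 < alloy 16 < alloy 8 < alloy 11 < alloy 15 < alloy 2.
Counting 6 from the smallest end gives alloy 1.

alloy 1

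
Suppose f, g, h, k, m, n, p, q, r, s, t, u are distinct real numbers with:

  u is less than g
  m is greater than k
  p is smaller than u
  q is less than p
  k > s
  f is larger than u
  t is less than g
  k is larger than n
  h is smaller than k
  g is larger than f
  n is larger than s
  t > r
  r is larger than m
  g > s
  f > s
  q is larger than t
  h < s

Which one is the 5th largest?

Chaining the given pairs: h < s < n < k < m < r < t < q < p < u < f < g.
Counting 5 from the largest end gives q.

q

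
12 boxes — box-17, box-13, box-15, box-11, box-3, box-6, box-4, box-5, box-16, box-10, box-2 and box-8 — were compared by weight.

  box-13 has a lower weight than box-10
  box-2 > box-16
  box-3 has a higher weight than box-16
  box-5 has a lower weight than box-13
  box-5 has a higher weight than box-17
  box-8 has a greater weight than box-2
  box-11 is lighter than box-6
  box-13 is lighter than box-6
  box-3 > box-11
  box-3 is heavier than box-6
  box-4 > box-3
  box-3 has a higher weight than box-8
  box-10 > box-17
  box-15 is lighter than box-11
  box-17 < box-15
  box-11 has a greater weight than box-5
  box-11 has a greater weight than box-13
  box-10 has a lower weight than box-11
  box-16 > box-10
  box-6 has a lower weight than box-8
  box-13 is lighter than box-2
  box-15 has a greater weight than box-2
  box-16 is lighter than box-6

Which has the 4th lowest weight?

The consecutive relations fix a unique order: box-17 < box-5 < box-13 < box-10 < box-16 < box-2 < box-15 < box-11 < box-6 < box-8 < box-3 < box-4.
The 4th smallest is box-10.

box-10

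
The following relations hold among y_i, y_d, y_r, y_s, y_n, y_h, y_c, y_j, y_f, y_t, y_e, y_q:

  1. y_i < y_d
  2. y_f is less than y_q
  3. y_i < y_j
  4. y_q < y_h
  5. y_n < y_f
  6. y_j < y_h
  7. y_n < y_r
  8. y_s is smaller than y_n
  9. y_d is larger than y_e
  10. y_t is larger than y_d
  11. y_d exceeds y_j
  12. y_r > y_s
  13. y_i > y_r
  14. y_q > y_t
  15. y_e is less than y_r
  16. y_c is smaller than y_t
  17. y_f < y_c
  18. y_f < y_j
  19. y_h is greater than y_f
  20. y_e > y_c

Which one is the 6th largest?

y_i

Piecing the relations together gives one ordering: y_s < y_n < y_f < y_c < y_e < y_r < y_i < y_j < y_d < y_t < y_q < y_h.
The 6th largest is y_i.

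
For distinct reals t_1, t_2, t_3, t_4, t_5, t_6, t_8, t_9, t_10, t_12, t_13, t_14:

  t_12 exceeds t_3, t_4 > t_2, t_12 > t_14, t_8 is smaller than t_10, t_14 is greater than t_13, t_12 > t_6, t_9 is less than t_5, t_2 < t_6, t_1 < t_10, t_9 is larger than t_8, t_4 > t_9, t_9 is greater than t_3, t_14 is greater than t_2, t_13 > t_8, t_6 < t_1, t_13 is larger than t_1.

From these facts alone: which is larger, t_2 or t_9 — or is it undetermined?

Following every chain through t_2: above t_2 we get t_6, t_1, t_4, t_13, t_14, t_12, t_10.
t_9 is not reached, and no chain runs the other way from t_9 to t_2.
So the given relations leave the order of t_2 and t_9 undetermined.

undetermined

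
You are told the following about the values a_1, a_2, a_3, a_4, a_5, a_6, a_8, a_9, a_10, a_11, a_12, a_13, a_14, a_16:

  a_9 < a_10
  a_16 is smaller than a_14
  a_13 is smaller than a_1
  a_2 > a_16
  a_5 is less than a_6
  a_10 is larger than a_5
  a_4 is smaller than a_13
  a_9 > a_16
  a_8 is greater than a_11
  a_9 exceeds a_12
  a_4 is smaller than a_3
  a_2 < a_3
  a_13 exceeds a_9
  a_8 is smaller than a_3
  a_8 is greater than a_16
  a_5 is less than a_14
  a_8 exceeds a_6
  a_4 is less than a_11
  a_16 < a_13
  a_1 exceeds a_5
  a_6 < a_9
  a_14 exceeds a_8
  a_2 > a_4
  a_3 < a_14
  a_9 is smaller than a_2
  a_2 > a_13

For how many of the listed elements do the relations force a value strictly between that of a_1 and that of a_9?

1

Chaining upward from a_9 reaches: a_13, a_2, a_3, a_10, a_14.
Chaining downward from a_1 reaches: a_16, a_12, a_5, a_4, a_6, a_13.
Strictly between a_9 and a_1 are those in both lists: a_13 — 1 element.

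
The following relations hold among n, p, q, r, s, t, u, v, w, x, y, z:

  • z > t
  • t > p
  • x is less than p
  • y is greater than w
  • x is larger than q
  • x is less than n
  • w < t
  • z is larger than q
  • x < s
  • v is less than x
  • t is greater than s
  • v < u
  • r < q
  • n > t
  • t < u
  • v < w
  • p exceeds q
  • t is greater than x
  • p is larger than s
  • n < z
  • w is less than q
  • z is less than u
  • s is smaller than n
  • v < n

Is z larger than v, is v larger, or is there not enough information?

z

Following the relations from v: v < w < q < x < s < p < t < n < z.
So z is larger.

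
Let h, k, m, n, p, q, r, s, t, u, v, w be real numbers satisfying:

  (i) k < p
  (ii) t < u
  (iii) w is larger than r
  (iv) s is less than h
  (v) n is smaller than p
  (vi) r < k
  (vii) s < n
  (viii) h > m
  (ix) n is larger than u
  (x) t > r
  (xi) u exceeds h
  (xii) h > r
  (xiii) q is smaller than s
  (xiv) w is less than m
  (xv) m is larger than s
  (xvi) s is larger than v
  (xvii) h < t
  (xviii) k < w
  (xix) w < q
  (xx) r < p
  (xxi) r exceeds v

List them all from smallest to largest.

Nothing is placed below v, so it is least; from there v < r; r < k; k < w; w < q; q < s; s < m; m < h; h < t; t < u; u < n; n < p, each given directly.

v < r < k < w < q < s < m < h < t < u < n < p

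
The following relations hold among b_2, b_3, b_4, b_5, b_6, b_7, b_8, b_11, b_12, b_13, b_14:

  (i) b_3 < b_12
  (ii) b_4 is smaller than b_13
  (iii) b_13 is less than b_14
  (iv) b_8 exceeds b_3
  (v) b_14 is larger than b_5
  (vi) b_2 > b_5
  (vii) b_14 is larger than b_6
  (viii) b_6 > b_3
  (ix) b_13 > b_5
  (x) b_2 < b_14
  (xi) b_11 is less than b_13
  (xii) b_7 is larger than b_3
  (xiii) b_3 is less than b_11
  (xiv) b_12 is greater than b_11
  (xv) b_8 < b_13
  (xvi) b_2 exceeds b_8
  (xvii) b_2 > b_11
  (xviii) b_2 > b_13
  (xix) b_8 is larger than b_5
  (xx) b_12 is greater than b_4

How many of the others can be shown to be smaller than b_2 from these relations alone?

6

From b_2 the given relations immediately reach b_11, b_5, b_8, b_13.
From those, b_3, b_4 — 6 in total.
Nothing else is reachable below b_2; 6 in all.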